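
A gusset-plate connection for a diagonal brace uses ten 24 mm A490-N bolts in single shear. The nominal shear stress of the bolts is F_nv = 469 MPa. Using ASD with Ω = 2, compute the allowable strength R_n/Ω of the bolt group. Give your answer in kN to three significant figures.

1060 kN

A_b = π × 24² / 4 = 452.4 mm².
R_n = F_nv · A_b · n · n_s = 469 × 452.4 × 10 × 1 / 1000 = 2122 kN.
Allowable strength R_n/Ω = 2122 / 2 = 1060 kN.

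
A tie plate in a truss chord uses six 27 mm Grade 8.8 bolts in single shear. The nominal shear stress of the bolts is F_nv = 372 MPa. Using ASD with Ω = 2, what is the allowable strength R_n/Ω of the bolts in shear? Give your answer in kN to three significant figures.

A_b = π × 27² / 4 = 572.6 mm².
R_n = F_nv · A_b · n · n_s = 372 × 572.6 × 6 × 1 / 1000 = 1278 kN.
Allowable strength R_n/Ω = 1278 / 2 = 639 kN.

639 kN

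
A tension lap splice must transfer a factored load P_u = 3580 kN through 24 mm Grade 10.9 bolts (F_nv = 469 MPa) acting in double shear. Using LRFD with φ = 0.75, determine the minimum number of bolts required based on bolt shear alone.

12 bolts

A_b = π·24²/4 = 452.4 mm².
Per-bolt design strength φR_n = 0.75 × 469 × 452.4 × 2 / 1000 = 318.3 kN.
n ≥ 3580 / 318.3 = 11.25 → use 12 bolts.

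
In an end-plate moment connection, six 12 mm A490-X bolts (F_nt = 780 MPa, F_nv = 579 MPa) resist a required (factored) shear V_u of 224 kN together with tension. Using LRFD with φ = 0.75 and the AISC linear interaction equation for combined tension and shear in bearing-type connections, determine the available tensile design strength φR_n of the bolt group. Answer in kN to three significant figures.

214 kN

A_b = π·12²/4 = 113.1 mm²; f_rv = 224 × 1000 / (6 × 113.1) = 330.1 MPa.
F'_nt = 1.3 F_nt − (F_nt / φF_nv) f_rv = 1.3·780 − (780/(0.75·579))·330.1 = 421.1 MPa, capped at F_nt → F'_nt = 421.1 MPa.
R_n = F'_nt · A_b · n = 421.1 × 113.1 × 6 / 1000 = 285.7 kN.
Design strength φR_n = 0.75 × 285.7 = 214 kN.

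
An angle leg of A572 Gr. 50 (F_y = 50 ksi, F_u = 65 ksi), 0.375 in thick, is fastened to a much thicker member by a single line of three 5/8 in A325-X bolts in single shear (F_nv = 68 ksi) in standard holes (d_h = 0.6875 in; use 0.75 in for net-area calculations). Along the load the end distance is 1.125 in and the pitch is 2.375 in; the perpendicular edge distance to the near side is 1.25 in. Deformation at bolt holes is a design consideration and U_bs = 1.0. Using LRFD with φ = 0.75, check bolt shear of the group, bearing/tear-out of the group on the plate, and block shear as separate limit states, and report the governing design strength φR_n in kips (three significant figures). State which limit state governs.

Bolt shear: A_b = π·0.625²/4 = 0.3068 in²; R_n = 68 × 0.3068 × 3 × 1 = 62.59 kips → 0.75 × 62.59 = 46.9 kips.
Bearing: edge l_c = 0.7812, r_n = 22.85 kips; interior l_c = 1.688, r_n = 36.56 kips; R_n = 22.85 + 2·36.56 = 95.98 kips → 72 kips.
Block shear: A_gv = 2.203, A_nv = 1.5, A_nt = 0.3281 in²; R_n = min(0.6F_uA_nv, 0.6F_yA_gv) + U_bs·F_u·A_nt = 79.83 kips → 59.9 kips.
Bolt shear governs: 46.9 kips.

46.9 kips (bolt shear governs)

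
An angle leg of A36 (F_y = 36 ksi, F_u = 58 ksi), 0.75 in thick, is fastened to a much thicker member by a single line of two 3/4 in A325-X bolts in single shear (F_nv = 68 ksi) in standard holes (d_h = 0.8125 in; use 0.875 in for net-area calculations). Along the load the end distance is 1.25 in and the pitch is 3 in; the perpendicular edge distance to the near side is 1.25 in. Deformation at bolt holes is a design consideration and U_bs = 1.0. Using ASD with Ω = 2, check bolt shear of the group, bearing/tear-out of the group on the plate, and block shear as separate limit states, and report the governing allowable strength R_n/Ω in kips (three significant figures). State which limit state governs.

30 kips (bolt shear governs)

Bolt shear: A_b = π·0.75²/4 = 0.4418 in²; R_n = 68 × 0.4418 × 2 × 1 = 60.08 kips → 60.08 / 2 = 30 kips.
Bearing: edge l_c = 0.8438, r_n = 44.04 kips; interior l_c = 2.188, r_n = 78.3 kips; R_n = 44.04 + 1·78.3 = 122.3 kips → 61.2 kips.
Block shear: A_gv = 3.188, A_nv = 2.203, A_nt = 0.6094 in²; R_n = min(0.6F_uA_nv, 0.6F_yA_gv) + U_bs·F_u·A_nt = 104.2 kips → 52.1 kips.
Bolt shear governs: 30 kips.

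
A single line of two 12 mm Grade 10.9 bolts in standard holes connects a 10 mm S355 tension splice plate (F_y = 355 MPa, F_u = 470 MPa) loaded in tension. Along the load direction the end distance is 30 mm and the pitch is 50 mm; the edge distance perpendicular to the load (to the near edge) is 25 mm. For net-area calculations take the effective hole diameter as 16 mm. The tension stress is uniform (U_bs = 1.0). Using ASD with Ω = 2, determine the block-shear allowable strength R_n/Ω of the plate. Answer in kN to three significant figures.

119 kN

Shear plane L_v = 30 + 1·50 = 80 mm; A_gv = 80 × 10 = 800 mm².
A_nv = (80 − 1.5·16) × 10 = 560 mm².
A_nt = (25 − 0.5·16) × 10 = 170 mm².
0.6 F_u A_nv = 157.9 kN; 0.6 F_y A_gv = 170.4 kN → shear rupture governs the shear term.
R_n = 157.9 + 1.0 × 470 × 170 / 1000 = 237.8 kN.
Allowable strength R_n/Ω = 237.8 / 2 = 119 kN.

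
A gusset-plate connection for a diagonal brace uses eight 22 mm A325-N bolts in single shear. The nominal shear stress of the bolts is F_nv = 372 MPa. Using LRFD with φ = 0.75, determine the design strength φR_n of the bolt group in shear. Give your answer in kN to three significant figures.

848 kN

A_b = π × 22² / 4 = 380.1 mm².
R_n = F_nv · A_b · n · n_s = 372 × 380.1 × 8 × 1 / 1000 = 1131 kN.
Design strength φR_n = 0.75 × 1131 = 848 kN.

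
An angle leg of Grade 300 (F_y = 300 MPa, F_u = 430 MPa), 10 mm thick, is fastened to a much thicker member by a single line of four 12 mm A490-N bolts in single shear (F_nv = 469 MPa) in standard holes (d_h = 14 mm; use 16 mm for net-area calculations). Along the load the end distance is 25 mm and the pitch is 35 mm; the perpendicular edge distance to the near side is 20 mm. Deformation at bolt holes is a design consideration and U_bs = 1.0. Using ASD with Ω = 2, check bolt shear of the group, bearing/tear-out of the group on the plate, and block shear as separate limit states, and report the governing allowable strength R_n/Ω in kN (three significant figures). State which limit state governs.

Bolt shear: A_b = π·12²/4 = 113.1 mm²; R_n = 469 × 113.1 × 4 × 1 / 1000 = 212.2 kN → 212.2 / 2 = 106 kN.
Bearing: edge l_c = 18, r_n = 92.88 kN; interior l_c = 21, r_n = 108.4 kN; R_n = 92.88 + 3·108.4 = 418 kN → 209 kN.
Block shear: A_gv = 1300, A_nv = 740, A_nt = 120 mm²; R_n = min(0.6F_uA_nv, 0.6F_yA_gv) + U_bs·F_u·A_nt = 242.5 kN → 121 kN.
Bolt shear governs: 106 kN.

106 kN (bolt shear governs)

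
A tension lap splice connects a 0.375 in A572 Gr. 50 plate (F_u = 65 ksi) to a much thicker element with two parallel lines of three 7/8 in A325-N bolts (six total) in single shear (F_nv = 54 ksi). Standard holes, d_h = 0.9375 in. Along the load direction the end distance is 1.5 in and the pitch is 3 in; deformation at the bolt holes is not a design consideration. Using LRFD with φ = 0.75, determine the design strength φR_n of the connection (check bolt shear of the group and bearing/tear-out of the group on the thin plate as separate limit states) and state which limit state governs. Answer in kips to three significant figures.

Bolt shear: A_b = π·0.875²/4 = 0.6013 in²; R_n = 54 × 0.6013 × 6 × 1 = 194.8 kips → 0.75 × 194.8 = 146 kips.
Bearing (1.5 l_c t F_u ≤ 3.0 d t F_u): upper limit = 3.0·0.875·0.375·65 = 63.98 kips.
  Edge l_c = 1.5 − 0.9375/2 = 1.031 → r_n = 37.71 kips; interior l_c = 3 − 0.9375 = 2.062 → r_n = 63.98 kips.
  R_n,bearing = 2·37.71 + 4·63.98 = 331.3 kips → 0.75 × 331.3 = 249 kips.
Bolt shear governs: 146 kips.

146 kips (bolt shear governs)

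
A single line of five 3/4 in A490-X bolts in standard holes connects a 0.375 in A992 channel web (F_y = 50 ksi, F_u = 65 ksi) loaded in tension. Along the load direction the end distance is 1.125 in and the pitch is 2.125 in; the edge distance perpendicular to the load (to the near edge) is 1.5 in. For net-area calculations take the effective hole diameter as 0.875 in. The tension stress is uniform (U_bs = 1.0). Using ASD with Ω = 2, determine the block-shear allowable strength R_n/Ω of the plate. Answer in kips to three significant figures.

54.5 kips

Shear plane L_v = 1.125 + 4·2.125 = 9.625 in; A_gv = 9.625 × 0.375 = 3.609 in².
A_nv = (9.625 − 4.5·0.875) × 0.375 = 2.133 in².
A_nt = (1.5 − 0.5·0.875) × 0.375 = 0.3984 in².
0.6 F_u A_nv = 83.18 kips; 0.6 F_y A_gv = 108.3 kips → shear rupture governs the shear term.
R_n = 83.18 + 1.0 × 65 × 0.3984 = 109.1 kips.
Allowable strength R_n/Ω = 109.1 / 2 = 54.5 kips.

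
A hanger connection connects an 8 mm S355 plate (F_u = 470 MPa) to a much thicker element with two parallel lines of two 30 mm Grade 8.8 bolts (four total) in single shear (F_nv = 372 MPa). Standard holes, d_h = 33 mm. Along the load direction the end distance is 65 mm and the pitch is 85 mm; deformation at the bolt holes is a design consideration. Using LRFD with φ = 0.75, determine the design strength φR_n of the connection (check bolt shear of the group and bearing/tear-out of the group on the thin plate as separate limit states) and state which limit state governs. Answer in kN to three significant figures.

Bolt shear: A_b = π·30²/4 = 706.9 mm²; R_n = 372 × 706.9 × 4 × 1 / 1000 = 1052 kN → 0.75 × 1052 = 789 kN.
Bearing (1.2 l_c t F_u ≤ 2.4 d t F_u): upper limit = 2.4·30·8·470 / 1000 = 270.7 kN.
  Edge l_c = 65 − 33/2 = 48.5 → r_n = 218.8 kN; interior l_c = 85 − 33 = 52 → r_n = 234.6 kN.
  R_n,bearing = 2·218.8 + 2·234.6 = 906.9 kN → 0.75 × 906.9 = 680 kN.
Bearing governs: 680 kN.

680 kN (bearing governs)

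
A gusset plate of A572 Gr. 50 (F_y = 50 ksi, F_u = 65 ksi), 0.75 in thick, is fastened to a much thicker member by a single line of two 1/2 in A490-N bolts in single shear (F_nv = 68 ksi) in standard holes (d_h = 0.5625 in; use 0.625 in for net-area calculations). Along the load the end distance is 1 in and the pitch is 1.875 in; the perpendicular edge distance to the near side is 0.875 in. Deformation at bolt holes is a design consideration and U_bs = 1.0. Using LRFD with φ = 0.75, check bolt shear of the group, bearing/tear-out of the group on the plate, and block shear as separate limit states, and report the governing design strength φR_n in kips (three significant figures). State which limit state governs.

Bolt shear: A_b = π·0.5²/4 = 0.1963 in²; R_n = 68 × 0.1963 × 2 × 1 = 26.7 kips → 0.75 × 26.7 = 20 kips.
Bearing: edge l_c = 0.7188, r_n = 42.05 kips; interior l_c = 1.312, r_n = 58.5 kips; R_n = 42.05 + 1·58.5 = 100.5 kips → 75.4 kips.
Block shear: A_gv = 2.156, A_nv = 1.453, A_nt = 0.4219 in²; R_n = min(0.6F_uA_nv, 0.6F_yA_gv) + U_bs·F_u·A_nt = 84.09 kips → 63.1 kips.
Bolt shear governs: 20 kips.

20 kips (bolt shear governs)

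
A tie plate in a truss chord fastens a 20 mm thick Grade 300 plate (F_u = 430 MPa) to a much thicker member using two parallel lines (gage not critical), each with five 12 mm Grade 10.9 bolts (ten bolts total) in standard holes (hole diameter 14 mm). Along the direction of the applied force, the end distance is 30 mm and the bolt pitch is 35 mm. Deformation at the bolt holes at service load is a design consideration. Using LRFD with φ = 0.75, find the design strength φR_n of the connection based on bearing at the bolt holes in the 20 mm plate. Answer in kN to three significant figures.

Per bolt r_n = 1.2 l_c t F_u ≤ 2.4 d t F_u; upper limit = 2.4 × 12 × 20 × 430 / 1000 = 247.7 kN.
Edge bolt: l_c = 30 − 14/2 = 23 mm → 1.2 × 23 × 20 × 430 / 1000 = 237.4 → r_n = 237.4 kN.
Interior bolts: l_c = 35 − 14 = 21 mm → 1.2 × 21 × 20 × 430 / 1000 = 216.7 → r_n = 216.7 kN.
R_n = 2 × 237.4 + 8 × 216.7 = 2208 kN.
Design strength φR_n = 0.75 × 2208 = 1660 kN.

1660 kN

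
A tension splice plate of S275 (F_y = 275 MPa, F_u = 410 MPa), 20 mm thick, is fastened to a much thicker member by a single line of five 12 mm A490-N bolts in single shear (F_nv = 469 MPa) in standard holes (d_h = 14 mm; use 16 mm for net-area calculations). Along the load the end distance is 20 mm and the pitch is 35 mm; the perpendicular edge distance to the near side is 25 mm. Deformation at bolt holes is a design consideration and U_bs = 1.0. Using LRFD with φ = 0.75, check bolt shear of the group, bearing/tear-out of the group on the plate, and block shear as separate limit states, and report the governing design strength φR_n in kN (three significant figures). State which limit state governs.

Bolt shear: A_b = π·12²/4 = 113.1 mm²; R_n = 469 × 113.1 × 5 × 1 / 1000 = 265.2 kN → 0.75 × 265.2 = 199 kN.
Bearing: edge l_c = 13, r_n = 127.9 kN; interior l_c = 21, r_n = 206.6 kN; R_n = 127.9 + 4·206.6 = 954.5 kN → 716 kN.
Block shear: A_gv = 3200, A_nv = 1760, A_nt = 340 mm²; R_n = min(0.6F_uA_nv, 0.6F_yA_gv) + U_bs·F_u·A_nt = 572.4 kN → 429 kN.
Bolt shear governs: 199 kN.

199 kN (bolt shear governs)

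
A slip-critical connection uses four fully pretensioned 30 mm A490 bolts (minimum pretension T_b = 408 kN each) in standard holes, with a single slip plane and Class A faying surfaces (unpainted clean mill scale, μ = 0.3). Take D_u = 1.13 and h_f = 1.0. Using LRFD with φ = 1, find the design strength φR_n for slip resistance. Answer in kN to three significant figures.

R_n = μ · D_u · h_f · T_b · n_s · n_b = 0.3 × 1.13 × 1.0 × 408 × 1 × 4 = 553.2 kN.
Design strength φR_n = 1 × 553.2 = 553 kN.

553 kN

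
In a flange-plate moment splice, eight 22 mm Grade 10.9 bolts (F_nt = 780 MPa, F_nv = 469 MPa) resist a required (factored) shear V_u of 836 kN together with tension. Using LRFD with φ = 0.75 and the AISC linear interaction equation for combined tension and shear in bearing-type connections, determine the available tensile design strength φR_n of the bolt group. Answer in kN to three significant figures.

922 kN

A_b = π·22²/4 = 380.1 mm²; f_rv = 836 × 1000 / (8 × 380.1) = 274.9 MPa.
F'_nt = 1.3 F_nt − (F_nt / φF_nv) f_rv = 1.3·780 − (780/(0.75·469))·274.9 = 404.4 MPa, capped at F_nt → F'_nt = 404.4 MPa.
R_n = F'_nt · A_b · n = 404.4 × 380.1 × 8 / 1000 = 1230 kN.
Design strength φR_n = 0.75 × 1230 = 922 kN.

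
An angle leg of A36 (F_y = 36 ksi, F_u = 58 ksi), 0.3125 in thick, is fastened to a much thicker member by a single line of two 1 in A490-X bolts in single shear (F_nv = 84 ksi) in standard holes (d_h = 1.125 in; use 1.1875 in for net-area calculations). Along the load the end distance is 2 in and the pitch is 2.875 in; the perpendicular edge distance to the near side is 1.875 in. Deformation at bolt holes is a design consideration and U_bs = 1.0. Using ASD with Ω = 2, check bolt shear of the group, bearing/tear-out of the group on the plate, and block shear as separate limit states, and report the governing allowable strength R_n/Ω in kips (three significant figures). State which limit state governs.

Bolt shear: A_b = π·1²/4 = 0.7854 in²; R_n = 84 × 0.7854 × 2 × 1 = 131.9 kips → 131.9 / 2 = 66 kips.
Bearing: edge l_c = 1.438, r_n = 31.27 kips; interior l_c = 1.75, r_n = 38.06 kips; R_n = 31.27 + 1·38.06 = 69.33 kips → 34.7 kips.
Block shear: A_gv = 1.523, A_nv = 0.9668, A_nt = 0.4004 in²; R_n = min(0.6F_uA_nv, 0.6F_yA_gv) + U_bs·F_u·A_nt = 56.13 kips → 28.1 kips.
Block shear governs: 28.1 kips.

28.1 kips (block shear governs)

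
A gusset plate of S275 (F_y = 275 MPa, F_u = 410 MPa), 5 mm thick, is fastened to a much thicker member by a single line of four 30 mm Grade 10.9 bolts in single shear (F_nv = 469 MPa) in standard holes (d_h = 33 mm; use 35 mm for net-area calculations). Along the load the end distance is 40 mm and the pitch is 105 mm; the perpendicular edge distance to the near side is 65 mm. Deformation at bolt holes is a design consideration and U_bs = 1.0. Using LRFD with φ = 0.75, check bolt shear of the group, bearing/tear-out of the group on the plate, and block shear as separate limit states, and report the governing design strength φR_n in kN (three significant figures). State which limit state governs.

Bolt shear: A_b = π·30²/4 = 706.9 mm²; R_n = 469 × 706.9 × 4 × 1 / 1000 = 1326 kN → 0.75 × 1326 = 995 kN.
Bearing: edge l_c = 23.5, r_n = 57.81 kN; interior l_c = 72, r_n = 147.6 kN; R_n = 57.81 + 3·147.6 = 500.6 kN → 375 kN.
Block shear: A_gv = 1775, A_nv = 1162, A_nt = 237.5 mm²; R_n = min(0.6F_uA_nv, 0.6F_yA_gv) + U_bs·F_u·A_nt = 383.4 kN → 288 kN.
Block shear governs: 288 kN.

288 kN (block shear governs)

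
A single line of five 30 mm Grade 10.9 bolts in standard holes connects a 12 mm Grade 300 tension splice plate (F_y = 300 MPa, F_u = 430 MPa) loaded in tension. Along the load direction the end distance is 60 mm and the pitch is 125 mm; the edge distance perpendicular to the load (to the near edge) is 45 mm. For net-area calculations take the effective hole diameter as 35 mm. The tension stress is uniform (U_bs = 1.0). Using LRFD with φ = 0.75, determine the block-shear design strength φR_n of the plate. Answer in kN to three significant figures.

1010 kN

Shear plane L_v = 60 + 4·125 = 560 mm; A_gv = 560 × 12 = 6720 mm².
A_nv = (560 − 4.5·35) × 12 = 4830 mm².
A_nt = (45 − 0.5·35) × 12 = 330 mm².
0.6 F_u A_nv = 1246 kN; 0.6 F_y A_gv = 1210 kN → shear yielding governs the shear term.
R_n = 1210 + 1.0 × 430 × 330 / 1000 = 1352 kN.
Design strength φR_n = 0.75 × 1352 = 1010 kN.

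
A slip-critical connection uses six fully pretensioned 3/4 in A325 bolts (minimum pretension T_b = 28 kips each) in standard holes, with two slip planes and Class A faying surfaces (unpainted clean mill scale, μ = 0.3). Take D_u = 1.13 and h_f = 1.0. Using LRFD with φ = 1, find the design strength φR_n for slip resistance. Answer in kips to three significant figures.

114 kips

R_n = μ · D_u · h_f · T_b · n_s · n_b = 0.3 × 1.13 × 1.0 × 28 × 2 × 6 = 113.9 kips.
Design strength φR_n = 1 × 113.9 = 114 kips.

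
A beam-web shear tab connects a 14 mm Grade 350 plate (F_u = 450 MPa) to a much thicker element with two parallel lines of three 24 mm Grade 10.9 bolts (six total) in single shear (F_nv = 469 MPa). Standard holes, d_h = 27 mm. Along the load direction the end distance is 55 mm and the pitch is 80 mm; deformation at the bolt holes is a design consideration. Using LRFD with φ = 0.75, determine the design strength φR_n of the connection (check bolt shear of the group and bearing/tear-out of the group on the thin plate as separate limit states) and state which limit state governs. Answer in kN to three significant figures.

Bolt shear: A_b = π·24²/4 = 452.4 mm²; R_n = 469 × 452.4 × 6 × 1 / 1000 = 1273 kN → 0.75 × 1273 = 955 kN.
Bearing (1.2 l_c t F_u ≤ 2.4 d t F_u): upper limit = 2.4·24·14·450 / 1000 = 362.9 kN.
  Edge l_c = 55 − 27/2 = 41.5 → r_n = 313.7 kN; interior l_c = 80 − 27 = 53 → r_n = 362.9 kN.
  R_n,bearing = 2·313.7 + 4·362.9 = 2079 kN → 0.75 × 2079 = 1560 kN.
Bolt shear governs: 955 kN.

955 kN (bolt shear governs)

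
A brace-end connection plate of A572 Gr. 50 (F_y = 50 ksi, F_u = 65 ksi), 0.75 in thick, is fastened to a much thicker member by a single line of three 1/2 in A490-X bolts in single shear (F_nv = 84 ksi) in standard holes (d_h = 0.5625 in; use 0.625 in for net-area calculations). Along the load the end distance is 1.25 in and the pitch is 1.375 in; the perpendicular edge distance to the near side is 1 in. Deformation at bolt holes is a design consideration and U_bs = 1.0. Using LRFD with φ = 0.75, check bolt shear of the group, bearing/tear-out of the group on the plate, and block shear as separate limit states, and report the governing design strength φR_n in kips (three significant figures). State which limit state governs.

Bolt shear: A_b = π·0.5²/4 = 0.1963 in²; R_n = 84 × 0.1963 × 3 × 1 = 49.48 kips → 0.75 × 49.48 = 37.1 kips.
Bearing: edge l_c = 0.9688, r_n = 56.67 kips; interior l_c = 0.8125, r_n = 47.53 kips; R_n = 56.67 + 2·47.53 = 151.7 kips → 114 kips.
Block shear: A_gv = 3, A_nv = 1.828, A_nt = 0.5156 in²; R_n = min(0.6F_uA_nv, 0.6F_yA_gv) + U_bs·F_u·A_nt = 104.8 kips → 78.6 kips.
Bolt shear governs: 37.1 kips.

37.1 kips (bolt shear governs)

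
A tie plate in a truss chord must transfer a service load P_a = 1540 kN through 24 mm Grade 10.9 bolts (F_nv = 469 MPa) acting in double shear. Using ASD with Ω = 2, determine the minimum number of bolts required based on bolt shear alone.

A_b = π·24²/4 = 452.4 mm².
Per-bolt allowable strength R_n/Ω = 469 × 452.4 × 2 / 1000 / 2 = 212.2 kN.
n ≥ 1540 / 212.2 = 7.258 → use 8 bolts.

8 bolts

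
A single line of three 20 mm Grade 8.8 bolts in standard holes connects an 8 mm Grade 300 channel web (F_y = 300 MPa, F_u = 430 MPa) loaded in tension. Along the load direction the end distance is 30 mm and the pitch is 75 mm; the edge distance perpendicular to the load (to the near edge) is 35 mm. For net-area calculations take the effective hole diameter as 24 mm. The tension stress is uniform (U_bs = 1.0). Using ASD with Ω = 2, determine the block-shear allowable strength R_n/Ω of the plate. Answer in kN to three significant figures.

Shear plane L_v = 30 + 2·75 = 180 mm; A_gv = 180 × 8 = 1440 mm².
A_nv = (180 − 2.5·24) × 8 = 960 mm².
A_nt = (35 − 0.5·24) × 8 = 184 mm².
0.6 F_u A_nv = 247.7 kN; 0.6 F_y A_gv = 259.2 kN → shear rupture governs the shear term.
R_n = 247.7 + 1.0 × 430 × 184 / 1000 = 326.8 kN.
Allowable strength R_n/Ω = 326.8 / 2 = 163 kN.

163 kN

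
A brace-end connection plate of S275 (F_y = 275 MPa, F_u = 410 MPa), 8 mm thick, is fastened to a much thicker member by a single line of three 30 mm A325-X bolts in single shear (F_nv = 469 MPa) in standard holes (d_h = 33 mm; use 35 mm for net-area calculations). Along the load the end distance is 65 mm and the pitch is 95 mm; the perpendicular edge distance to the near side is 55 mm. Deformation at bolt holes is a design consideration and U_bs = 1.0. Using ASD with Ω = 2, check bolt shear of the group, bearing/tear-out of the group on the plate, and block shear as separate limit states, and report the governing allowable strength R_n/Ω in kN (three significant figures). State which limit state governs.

226 kN (block shear governs)

Bolt shear: A_b = π·30²/4 = 706.9 mm²; R_n = 469 × 706.9 × 3 × 1 / 1000 = 994.5 kN → 994.5 / 2 = 497 kN.
Bearing: edge l_c = 48.5, r_n = 190.9 kN; interior l_c = 62, r_n = 236.2 kN; R_n = 190.9 + 2·236.2 = 663.2 kN → 332 kN.
Block shear: A_gv = 2040, A_nv = 1340, A_nt = 300 mm²; R_n = min(0.6F_uA_nv, 0.6F_yA_gv) + U_bs·F_u·A_nt = 452.6 kN → 226 kN.
Block shear governs: 226 kN.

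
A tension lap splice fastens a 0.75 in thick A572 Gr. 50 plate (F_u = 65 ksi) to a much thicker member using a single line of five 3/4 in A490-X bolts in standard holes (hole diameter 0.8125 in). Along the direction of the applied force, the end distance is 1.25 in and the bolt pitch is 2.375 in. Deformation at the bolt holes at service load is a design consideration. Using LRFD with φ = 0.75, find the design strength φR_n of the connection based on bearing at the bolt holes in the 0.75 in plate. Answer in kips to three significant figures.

300 kips

Per bolt r_n = 1.2 l_c t F_u ≤ 2.4 d t F_u; upper limit = 2.4 × 0.75 × 0.75 × 65 = 87.75 kips.
Edge bolt: l_c = 1.25 − 0.8125/2 = 0.8438 in → 1.2 × 0.8438 × 0.75 × 65 = 49.36 → r_n = 49.36 kips.
Interior bolts: l_c = 2.375 − 0.8125 = 1.562 in → 1.2 × 1.562 × 0.75 × 65 = 91.41 → r_n = 87.75 kips.
R_n = 1 × 49.36 + 4 × 87.75 = 400.4 kips.
Design strength φR_n = 0.75 × 400.4 = 300 kips.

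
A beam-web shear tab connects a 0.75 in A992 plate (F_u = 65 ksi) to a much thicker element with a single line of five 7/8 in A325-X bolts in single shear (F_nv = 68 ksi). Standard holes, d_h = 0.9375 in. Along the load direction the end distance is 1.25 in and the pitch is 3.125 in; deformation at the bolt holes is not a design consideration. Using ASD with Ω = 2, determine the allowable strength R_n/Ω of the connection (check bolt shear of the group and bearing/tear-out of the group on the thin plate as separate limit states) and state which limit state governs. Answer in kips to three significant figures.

102 kips (bolt shear governs)

Bolt shear: A_b = π·0.875²/4 = 0.6013 in²; R_n = 68 × 0.6013 × 5 × 1 = 204.4 kips → 204.4 / 2 = 102 kips.
Bearing (1.5 l_c t F_u ≤ 3.0 d t F_u): upper limit = 3.0·0.875·0.75·65 = 128 kips.
  Edge l_c = 1.25 − 0.9375/2 = 0.7812 → r_n = 57.13 kips; interior l_c = 3.125 − 0.9375 = 2.188 → r_n = 128 kips.
  R_n,bearing = 1·57.13 + 4·128 = 569 kips → 569 / 2 = 285 kips.
Bolt shear governs: 102 kips.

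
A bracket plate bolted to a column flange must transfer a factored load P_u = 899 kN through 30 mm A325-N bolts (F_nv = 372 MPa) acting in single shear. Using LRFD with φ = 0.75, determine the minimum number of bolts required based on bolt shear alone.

5 bolts

A_b = π·30²/4 = 706.9 mm².
Per-bolt design strength φR_n = 0.75 × 372 × 706.9 × 1 / 1000 = 197.2 kN.
n ≥ 899 / 197.2 = 4.559 → use 5 bolts.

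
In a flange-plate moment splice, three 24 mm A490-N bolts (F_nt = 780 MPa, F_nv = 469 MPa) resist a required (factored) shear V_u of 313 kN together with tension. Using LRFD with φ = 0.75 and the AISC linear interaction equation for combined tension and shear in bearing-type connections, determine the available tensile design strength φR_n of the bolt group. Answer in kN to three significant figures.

A_b = π·24²/4 = 452.4 mm²; f_rv = 313 × 1000 / (3 × 452.4) = 230.6 MPa.
F'_nt = 1.3 F_nt − (F_nt / φF_nv) f_rv = 1.3·780 − (780/(0.75·469))·230.6 = 502.6 MPa, capped at F_nt → F'_nt = 502.6 MPa.
R_n = F'_nt · A_b · n = 502.6 × 452.4 × 3 / 1000 = 682.1 kN.
Design strength φR_n = 0.75 × 682.1 = 512 kN.

512 kN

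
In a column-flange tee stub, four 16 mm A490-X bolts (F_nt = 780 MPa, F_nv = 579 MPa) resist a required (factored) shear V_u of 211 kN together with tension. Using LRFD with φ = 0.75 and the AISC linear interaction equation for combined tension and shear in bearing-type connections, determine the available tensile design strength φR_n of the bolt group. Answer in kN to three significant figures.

327 kN

A_b = π·16²/4 = 201.1 mm²; f_rv = 211 × 1000 / (4 × 201.1) = 262.4 MPa.
F'_nt = 1.3 F_nt − (F_nt / φF_nv) f_rv = 1.3·780 − (780/(0.75·579))·262.4 = 542.8 MPa, capped at F_nt → F'_nt = 542.8 MPa.
R_n = F'_nt · A_b · n = 542.8 × 201.1 × 4 / 1000 = 436.5 kN.
Design strength φR_n = 0.75 × 436.5 = 327 kN.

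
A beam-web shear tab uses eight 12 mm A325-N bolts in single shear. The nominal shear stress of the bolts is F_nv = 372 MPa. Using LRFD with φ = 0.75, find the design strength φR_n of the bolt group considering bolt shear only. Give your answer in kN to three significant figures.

252 kN

A_b = π × 12² / 4 = 113.1 mm².
R_n = F_nv · A_b · n · n_s = 372 × 113.1 × 8 × 1 / 1000 = 336.6 kN.
Design strength φR_n = 0.75 × 336.6 = 252 kN.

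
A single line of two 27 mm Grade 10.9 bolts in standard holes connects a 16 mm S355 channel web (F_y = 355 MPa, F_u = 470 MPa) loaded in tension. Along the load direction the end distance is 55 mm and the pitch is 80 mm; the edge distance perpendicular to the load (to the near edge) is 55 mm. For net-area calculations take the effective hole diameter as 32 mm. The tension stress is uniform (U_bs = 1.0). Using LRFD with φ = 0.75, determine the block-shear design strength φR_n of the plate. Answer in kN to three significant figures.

514 kN

Shear plane L_v = 55 + 1·80 = 135 mm; A_gv = 135 × 16 = 2160 mm².
A_nv = (135 − 1.5·32) × 16 = 1392 mm².
A_nt = (55 − 0.5·32) × 16 = 624 mm².
0.6 F_u A_nv = 392.5 kN; 0.6 F_y A_gv = 460.1 kN → shear rupture governs the shear term.
R_n = 392.5 + 1.0 × 470 × 624 / 1000 = 685.8 kN.
Design strength φR_n = 0.75 × 685.8 = 514 kN.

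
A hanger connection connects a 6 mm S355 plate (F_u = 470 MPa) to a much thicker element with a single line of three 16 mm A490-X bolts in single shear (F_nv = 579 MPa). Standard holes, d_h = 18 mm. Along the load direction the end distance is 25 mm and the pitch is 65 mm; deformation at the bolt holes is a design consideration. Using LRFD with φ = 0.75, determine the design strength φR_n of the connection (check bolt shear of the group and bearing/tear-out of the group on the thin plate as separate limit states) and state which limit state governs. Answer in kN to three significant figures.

Bolt shear: A_b = π·16²/4 = 201.1 mm²; R_n = 579 × 201.1 × 3 × 1 / 1000 = 349.2 kN → 0.75 × 349.2 = 262 kN.
Bearing (1.2 l_c t F_u ≤ 2.4 d t F_u): upper limit = 2.4·16·6·470 / 1000 = 108.3 kN.
  Edge l_c = 25 − 18/2 = 16 → r_n = 54.14 kN; interior l_c = 65 − 18 = 47 → r_n = 108.3 kN.
  R_n,bearing = 1·54.14 + 2·108.3 = 270.7 kN → 0.75 × 270.7 = 203 kN.
Bearing governs: 203 kN.

203 kN (bearing governs)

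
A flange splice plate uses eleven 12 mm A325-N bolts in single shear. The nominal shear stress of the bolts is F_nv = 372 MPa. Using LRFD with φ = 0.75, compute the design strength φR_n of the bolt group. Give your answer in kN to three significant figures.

A_b = π × 12² / 4 = 113.1 mm².
R_n = F_nv · A_b · n · n_s = 372 × 113.1 × 11 × 1 / 1000 = 462.8 kN.
Design strength φR_n = 0.75 × 462.8 = 347 kN.

347 kN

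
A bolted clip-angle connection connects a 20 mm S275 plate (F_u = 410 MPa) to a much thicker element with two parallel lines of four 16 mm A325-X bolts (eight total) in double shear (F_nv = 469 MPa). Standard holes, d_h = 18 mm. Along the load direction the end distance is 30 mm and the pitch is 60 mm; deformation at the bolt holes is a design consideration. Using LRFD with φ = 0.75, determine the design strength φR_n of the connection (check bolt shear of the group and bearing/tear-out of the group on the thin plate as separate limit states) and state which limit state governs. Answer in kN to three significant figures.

Bolt shear: A_b = π·16²/4 = 201.1 mm²; R_n = 469 × 201.1 × 8 × 2 / 1000 = 1509 kN → 0.75 × 1509 = 1130 kN.
Bearing (1.2 l_c t F_u ≤ 2.4 d t F_u): upper limit = 2.4·16·20·410 / 1000 = 314.9 kN.
  Edge l_c = 30 − 18/2 = 21 → r_n = 206.6 kN; interior l_c = 60 − 18 = 42 → r_n = 314.9 kN.
  R_n,bearing = 2·206.6 + 6·314.9 = 2303 kN → 0.75 × 2303 = 1730 kN.
Bolt shear governs: 1130 kN.

1130 kN (bolt shear governs)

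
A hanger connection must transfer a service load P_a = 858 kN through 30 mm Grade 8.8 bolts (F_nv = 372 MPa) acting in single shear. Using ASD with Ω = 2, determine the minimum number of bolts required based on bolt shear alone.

A_b = π·30²/4 = 706.9 mm².
Per-bolt allowable strength R_n/Ω = 372 × 706.9 × 1 / 1000 / 2 = 131.5 kN.
n ≥ 858 / 131.5 = 6.526 → use 7 bolts.

7 bolts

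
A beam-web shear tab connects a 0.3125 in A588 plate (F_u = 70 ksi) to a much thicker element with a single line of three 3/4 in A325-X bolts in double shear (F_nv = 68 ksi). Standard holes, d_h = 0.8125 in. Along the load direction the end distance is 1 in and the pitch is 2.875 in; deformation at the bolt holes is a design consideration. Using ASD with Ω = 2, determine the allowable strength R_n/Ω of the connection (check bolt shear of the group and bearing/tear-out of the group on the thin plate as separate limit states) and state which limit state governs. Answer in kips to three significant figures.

47.2 kips (bearing governs)

Bolt shear: A_b = π·0.75²/4 = 0.4418 in²; R_n = 68 × 0.4418 × 3 × 2 = 180.2 kips → 180.2 / 2 = 90.1 kips.
Bearing (1.2 l_c t F_u ≤ 2.4 d t F_u): upper limit = 2.4·0.75·0.3125·70 = 39.38 kips.
  Edge l_c = 1 − 0.8125/2 = 0.5938 → r_n = 15.59 kips; interior l_c = 2.875 − 0.8125 = 2.062 → r_n = 39.38 kips.
  R_n,bearing = 1·15.59 + 2·39.38 = 94.34 kips → 94.34 / 2 = 47.2 kips.
Bearing governs: 47.2 kips.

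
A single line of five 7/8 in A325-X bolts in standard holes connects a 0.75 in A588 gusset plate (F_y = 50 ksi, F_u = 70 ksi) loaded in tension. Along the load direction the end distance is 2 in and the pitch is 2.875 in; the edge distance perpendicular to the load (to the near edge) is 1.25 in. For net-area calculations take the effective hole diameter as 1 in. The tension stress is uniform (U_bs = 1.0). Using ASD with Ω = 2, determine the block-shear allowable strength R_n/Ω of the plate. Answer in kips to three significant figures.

Shear plane L_v = 2 + 4·2.875 = 13.5 in; A_gv = 13.5 × 0.75 = 10.12 in².
A_nv = (13.5 − 4.5·1) × 0.75 = 6.75 in².
A_nt = (1.25 − 0.5·1) × 0.75 = 0.5625 in².
0.6 F_u A_nv = 283.5 kips; 0.6 F_y A_gv = 303.8 kips → shear rupture governs the shear term.
R_n = 283.5 + 1.0 × 70 × 0.5625 = 322.9 kips.
Allowable strength R_n/Ω = 322.9 / 2 = 161 kips.

161 kips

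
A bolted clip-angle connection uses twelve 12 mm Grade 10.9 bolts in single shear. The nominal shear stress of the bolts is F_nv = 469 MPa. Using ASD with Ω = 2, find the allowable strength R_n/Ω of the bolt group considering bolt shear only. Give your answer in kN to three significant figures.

318 kN

A_b = π × 12² / 4 = 113.1 mm².
R_n = F_nv · A_b · n · n_s = 469 × 113.1 × 12 × 1 / 1000 = 636.5 kN.
Allowable strength R_n/Ω = 636.5 / 2 = 318 kN.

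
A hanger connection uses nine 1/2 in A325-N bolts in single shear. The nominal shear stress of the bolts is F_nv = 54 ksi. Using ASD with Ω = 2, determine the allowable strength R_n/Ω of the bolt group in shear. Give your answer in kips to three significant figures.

A_b = π × 0.5² / 4 = 0.1963 in².
R_n = F_nv · A_b · n · n_s = 54 × 0.1963 × 9 × 1 = 95.43 kips.
Allowable strength R_n/Ω = 95.43 / 2 = 47.7 kips.

47.7 kips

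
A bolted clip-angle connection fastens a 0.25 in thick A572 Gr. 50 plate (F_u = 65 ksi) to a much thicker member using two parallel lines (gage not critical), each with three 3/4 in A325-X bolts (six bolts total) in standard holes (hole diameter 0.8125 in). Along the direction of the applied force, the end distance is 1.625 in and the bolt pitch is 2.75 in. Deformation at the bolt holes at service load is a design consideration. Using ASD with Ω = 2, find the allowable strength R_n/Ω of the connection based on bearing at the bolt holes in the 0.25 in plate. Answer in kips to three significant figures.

82.3 kips

Per bolt r_n = 1.2 l_c t F_u ≤ 2.4 d t F_u; upper limit = 2.4 × 0.75 × 0.25 × 65 = 29.25 kips.
Edge bolt: l_c = 1.625 − 0.8125/2 = 1.219 in → 1.2 × 1.219 × 0.25 × 65 = 23.77 → r_n = 23.77 kips.
Interior bolts: l_c = 2.75 − 0.8125 = 1.938 in → 1.2 × 1.938 × 0.25 × 65 = 37.78 → r_n = 29.25 kips.
R_n = 2 × 23.77 + 4 × 29.25 = 164.5 kips.
Allowable strength R_n/Ω = 164.5 / 2 = 82.3 kips.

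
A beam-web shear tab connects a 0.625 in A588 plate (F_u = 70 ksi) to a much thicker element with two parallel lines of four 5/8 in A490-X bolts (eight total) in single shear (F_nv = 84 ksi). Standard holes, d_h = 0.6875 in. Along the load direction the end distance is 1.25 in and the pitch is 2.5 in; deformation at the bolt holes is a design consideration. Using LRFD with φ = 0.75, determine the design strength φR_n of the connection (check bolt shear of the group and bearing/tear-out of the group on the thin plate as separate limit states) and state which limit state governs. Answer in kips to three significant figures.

Bolt shear: A_b = π·0.625²/4 = 0.3068 in²; R_n = 84 × 0.3068 × 8 × 1 = 206.2 kips → 0.75 × 206.2 = 155 kips.
Bearing (1.2 l_c t F_u ≤ 2.4 d t F_u): upper limit = 2.4·0.625·0.625·70 = 65.62 kips.
  Edge l_c = 1.25 − 0.6875/2 = 0.9062 → r_n = 47.58 kips; interior l_c = 2.5 − 0.6875 = 1.812 → r_n = 65.62 kips.
  R_n,bearing = 2·47.58 + 6·65.62 = 488.9 kips → 0.75 × 488.9 = 367 kips.
Bolt shear governs: 155 kips.

155 kips (bolt shear governs)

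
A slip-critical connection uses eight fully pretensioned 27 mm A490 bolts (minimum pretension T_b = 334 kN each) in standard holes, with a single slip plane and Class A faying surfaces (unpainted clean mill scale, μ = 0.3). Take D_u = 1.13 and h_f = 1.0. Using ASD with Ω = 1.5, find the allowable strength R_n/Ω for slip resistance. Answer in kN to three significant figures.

R_n = μ · D_u · h_f · T_b · n_s · n_b = 0.3 × 1.13 × 1.0 × 334 × 1 × 8 = 905.8 kN.
Allowable strength R_n/Ω = 905.8 / 1.5 = 604 kN.

604 kN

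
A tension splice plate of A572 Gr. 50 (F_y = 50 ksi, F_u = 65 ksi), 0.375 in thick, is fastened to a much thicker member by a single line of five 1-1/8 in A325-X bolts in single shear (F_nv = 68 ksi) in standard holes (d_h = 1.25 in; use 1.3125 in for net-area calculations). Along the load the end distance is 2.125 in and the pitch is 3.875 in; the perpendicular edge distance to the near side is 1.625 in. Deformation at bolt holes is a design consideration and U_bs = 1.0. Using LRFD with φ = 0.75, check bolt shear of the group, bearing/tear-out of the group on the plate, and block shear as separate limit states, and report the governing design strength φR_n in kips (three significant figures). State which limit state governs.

146 kips (block shear governs)

Bolt shear: A_b = π·1.125²/4 = 0.994 in²; R_n = 68 × 0.994 × 5 × 1 = 338 kips → 0.75 × 338 = 253 kips.
Bearing: edge l_c = 1.5, r_n = 43.87 kips; interior l_c = 2.625, r_n = 65.81 kips; R_n = 43.87 + 4·65.81 = 307.1 kips → 230 kips.
Block shear: A_gv = 6.609, A_nv = 4.395, A_nt = 0.3633 in²; R_n = min(0.6F_uA_nv, 0.6F_yA_gv) + U_bs·F_u·A_nt = 195 kips → 146 kips.
Block shear governs: 146 kips.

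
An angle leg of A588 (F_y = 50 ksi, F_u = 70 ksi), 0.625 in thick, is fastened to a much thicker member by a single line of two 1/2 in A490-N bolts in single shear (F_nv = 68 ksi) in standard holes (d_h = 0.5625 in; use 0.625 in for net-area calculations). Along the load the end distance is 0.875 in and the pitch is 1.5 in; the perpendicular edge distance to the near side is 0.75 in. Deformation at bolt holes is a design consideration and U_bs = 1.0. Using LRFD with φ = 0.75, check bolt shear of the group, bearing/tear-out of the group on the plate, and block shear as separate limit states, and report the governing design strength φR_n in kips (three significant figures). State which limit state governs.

Bolt shear: A_b = π·0.5²/4 = 0.1963 in²; R_n = 68 × 0.1963 × 2 × 1 = 26.7 kips → 0.75 × 26.7 = 20 kips.
Bearing: edge l_c = 0.5938, r_n = 31.17 kips; interior l_c = 0.9375, r_n = 49.22 kips; R_n = 31.17 + 1·49.22 = 80.39 kips → 60.3 kips.
Block shear: A_gv = 1.484, A_nv = 0.8984, A_nt = 0.2734 in²; R_n = min(0.6F_uA_nv, 0.6F_yA_gv) + U_bs·F_u·A_nt = 56.88 kips → 42.7 kips.
Bolt shear governs: 20 kips.

20 kips (bolt shear governs)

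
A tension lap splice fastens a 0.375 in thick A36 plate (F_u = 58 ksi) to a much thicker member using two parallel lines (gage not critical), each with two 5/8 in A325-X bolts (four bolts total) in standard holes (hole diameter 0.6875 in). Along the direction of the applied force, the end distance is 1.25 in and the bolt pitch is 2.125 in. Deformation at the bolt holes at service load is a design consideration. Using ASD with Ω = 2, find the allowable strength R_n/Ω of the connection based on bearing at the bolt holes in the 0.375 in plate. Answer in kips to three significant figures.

56.3 kips

Per bolt r_n = 1.2 l_c t F_u ≤ 2.4 d t F_u; upper limit = 2.4 × 0.625 × 0.375 × 58 = 32.62 kips.
Edge bolt: l_c = 1.25 − 0.6875/2 = 0.9062 in → 1.2 × 0.9062 × 0.375 × 58 = 23.65 → r_n = 23.65 kips.
Interior bolts: l_c = 2.125 − 0.6875 = 1.438 in → 1.2 × 1.438 × 0.375 × 58 = 37.52 → r_n = 32.62 kips.
R_n = 2 × 23.65 + 2 × 32.62 = 112.6 kips.
Allowable strength R_n/Ω = 112.6 / 2 = 56.3 kips.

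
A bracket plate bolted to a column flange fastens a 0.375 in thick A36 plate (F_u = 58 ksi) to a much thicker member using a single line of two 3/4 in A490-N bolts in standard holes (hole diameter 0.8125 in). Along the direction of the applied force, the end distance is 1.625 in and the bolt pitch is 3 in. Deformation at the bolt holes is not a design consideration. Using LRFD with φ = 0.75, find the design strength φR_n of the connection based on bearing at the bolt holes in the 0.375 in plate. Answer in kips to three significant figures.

Per bolt r_n = 1.5 l_c t F_u ≤ 3.0 d t F_u; upper limit = 3.0 × 0.75 × 0.375 × 58 = 48.94 kips.
Edge bolt: l_c = 1.625 − 0.8125/2 = 1.219 in → 1.5 × 1.219 × 0.375 × 58 = 39.76 → r_n = 39.76 kips.
Interior bolts: l_c = 3 − 0.8125 = 2.188 in → 1.5 × 2.188 × 0.375 × 58 = 71.37 → r_n = 48.94 kips.
R_n = 1 × 39.76 + 1 × 48.94 = 88.7 kips.
Design strength φR_n = 0.75 × 88.7 = 66.5 kips.

66.5 kips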